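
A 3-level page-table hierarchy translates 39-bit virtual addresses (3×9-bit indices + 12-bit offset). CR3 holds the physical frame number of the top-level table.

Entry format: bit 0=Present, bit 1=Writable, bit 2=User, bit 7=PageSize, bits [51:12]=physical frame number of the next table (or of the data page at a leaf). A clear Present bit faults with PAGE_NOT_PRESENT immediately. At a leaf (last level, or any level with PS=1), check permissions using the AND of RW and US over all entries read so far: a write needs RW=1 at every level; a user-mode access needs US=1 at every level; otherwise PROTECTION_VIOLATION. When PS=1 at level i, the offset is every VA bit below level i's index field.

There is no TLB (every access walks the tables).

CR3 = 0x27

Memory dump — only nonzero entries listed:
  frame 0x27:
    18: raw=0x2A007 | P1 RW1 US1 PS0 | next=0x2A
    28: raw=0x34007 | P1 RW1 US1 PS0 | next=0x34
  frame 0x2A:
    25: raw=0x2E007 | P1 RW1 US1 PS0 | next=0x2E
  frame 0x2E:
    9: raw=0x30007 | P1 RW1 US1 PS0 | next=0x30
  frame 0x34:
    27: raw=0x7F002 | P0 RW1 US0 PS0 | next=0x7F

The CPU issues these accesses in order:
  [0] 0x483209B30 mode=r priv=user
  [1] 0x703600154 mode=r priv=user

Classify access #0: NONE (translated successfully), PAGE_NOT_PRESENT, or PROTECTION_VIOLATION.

Walk each access:
#0 VA=0x483209B30 (r,user):
  lvl0: tbl 0x27, slot 18 ⇒ 0x2A007 (P1/RW1/US1/PS0)
  lvl1: tbl 0x2A, slot 25 ⇒ 0x2E007 (P1/RW1/US1/PS0)
  lvl2: tbl 0x2E, slot 9 ⇒ 0x30007 (P1/RW1/US1/PS0)
  → PA=0x30B30  (3 entries read)
#1 VA=0x703600154 (r,user):
  lvl0: tbl 0x27, slot 28 ⇒ 0x34007 (P1/RW1/US1/PS0)
  lvl1: tbl 0x34, slot 27 ⇒ 0x7F002 (P0/RW1/US0/PS0)
  ⇒ fault: PAGE_NOT_PRESENT  — 2 lookups

Access #0 fault: NONE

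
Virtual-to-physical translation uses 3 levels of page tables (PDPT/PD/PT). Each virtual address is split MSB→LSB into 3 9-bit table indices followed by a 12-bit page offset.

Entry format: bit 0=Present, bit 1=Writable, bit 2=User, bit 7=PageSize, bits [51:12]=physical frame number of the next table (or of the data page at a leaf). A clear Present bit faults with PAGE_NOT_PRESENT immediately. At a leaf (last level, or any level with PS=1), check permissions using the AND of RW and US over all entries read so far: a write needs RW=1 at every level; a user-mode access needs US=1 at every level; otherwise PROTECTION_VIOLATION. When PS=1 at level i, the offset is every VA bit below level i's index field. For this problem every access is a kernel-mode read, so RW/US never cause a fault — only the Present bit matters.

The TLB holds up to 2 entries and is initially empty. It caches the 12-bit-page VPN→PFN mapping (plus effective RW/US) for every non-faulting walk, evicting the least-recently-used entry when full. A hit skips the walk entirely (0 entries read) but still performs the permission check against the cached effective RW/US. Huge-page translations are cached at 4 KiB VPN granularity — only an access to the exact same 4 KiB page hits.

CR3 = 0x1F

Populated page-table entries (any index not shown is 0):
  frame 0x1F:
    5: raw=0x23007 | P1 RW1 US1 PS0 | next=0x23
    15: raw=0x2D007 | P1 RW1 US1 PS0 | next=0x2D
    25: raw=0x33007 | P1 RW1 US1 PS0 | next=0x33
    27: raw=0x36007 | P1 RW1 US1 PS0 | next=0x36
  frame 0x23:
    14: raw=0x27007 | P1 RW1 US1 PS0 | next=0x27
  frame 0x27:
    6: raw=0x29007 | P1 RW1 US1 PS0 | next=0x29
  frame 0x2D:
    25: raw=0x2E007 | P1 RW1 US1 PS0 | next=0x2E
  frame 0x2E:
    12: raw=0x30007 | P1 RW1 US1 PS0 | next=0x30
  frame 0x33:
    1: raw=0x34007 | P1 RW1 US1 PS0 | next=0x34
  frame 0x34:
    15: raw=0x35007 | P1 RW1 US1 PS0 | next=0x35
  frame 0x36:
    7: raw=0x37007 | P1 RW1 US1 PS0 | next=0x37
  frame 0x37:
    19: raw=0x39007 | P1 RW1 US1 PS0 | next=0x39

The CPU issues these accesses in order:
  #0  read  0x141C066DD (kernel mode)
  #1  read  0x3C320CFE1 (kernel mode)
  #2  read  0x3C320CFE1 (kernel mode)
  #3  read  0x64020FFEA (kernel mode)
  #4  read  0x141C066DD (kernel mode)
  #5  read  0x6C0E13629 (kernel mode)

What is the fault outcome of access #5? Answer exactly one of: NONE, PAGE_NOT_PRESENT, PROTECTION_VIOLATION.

Walk each access:
#0 VA=0x141C066DD (r,kernel):
  L0 @0x1F[5] → 0x23007  P=1,RW=1,US=1,PS=0
  L1 @0x23[14] → 0x27007  P=1,RW=1,US=1,PS=0
  L2 @0x27[6] → 0x29007  P=1,RW=1,US=1,PS=0
  ⇒ phys 0x296DD  [3 reads]
#1 VA=0x3C320CFE1 (r,kernel):
  L0 @0x1F[15] → 0x2D007  P=1,RW=1,US=1,PS=0
  L1 @0x2D[25] → 0x2E007  P=1,RW=1,US=1,PS=0
  L2 @0x2E[12] → 0x30007  P=1,RW=1,US=1,PS=0
  ⇒ phys 0x30FE1  [3 reads]
#2 VA=0x3C320CFE1 (r,kernel):
  TLB hit vpn=0x3C320C → PA=0x30FE1
#3 VA=0x64020FFEA (r,kernel):
  L0 @0x1F[25] → 0x33007  P=1,RW=1,US=1,PS=0
  L1 @0x33[1] → 0x34007  P=1,RW=1,US=1,PS=0
  L2 @0x34[15] → 0x35007  P=1,RW=1,US=1,PS=0
  ⇒ phys 0x35FEA  [3 reads]
#4 VA=0x141C066DD (r,kernel):
  L0 @0x1F[5] → 0x23007  P=1,RW=1,US=1,PS=0
  L1 @0x23[14] → 0x27007  P=1,RW=1,US=1,PS=0
  L2 @0x27[6] → 0x29007  P=1,RW=1,US=1,PS=0
  ⇒ phys 0x296DD  [3 reads]
#5 VA=0x6C0E13629 (r,kernel):
  L0 @0x1F[27] → 0x36007  P=1,RW=1,US=1,PS=0
  L1 @0x36[7] → 0x37007  P=1,RW=1,US=1,PS=0
  L2 @0x37[19] → 0x39007  P=1,RW=1,US=1,PS=0
  ⇒ phys 0x39629  [3 reads]

Access #5 fault: NONE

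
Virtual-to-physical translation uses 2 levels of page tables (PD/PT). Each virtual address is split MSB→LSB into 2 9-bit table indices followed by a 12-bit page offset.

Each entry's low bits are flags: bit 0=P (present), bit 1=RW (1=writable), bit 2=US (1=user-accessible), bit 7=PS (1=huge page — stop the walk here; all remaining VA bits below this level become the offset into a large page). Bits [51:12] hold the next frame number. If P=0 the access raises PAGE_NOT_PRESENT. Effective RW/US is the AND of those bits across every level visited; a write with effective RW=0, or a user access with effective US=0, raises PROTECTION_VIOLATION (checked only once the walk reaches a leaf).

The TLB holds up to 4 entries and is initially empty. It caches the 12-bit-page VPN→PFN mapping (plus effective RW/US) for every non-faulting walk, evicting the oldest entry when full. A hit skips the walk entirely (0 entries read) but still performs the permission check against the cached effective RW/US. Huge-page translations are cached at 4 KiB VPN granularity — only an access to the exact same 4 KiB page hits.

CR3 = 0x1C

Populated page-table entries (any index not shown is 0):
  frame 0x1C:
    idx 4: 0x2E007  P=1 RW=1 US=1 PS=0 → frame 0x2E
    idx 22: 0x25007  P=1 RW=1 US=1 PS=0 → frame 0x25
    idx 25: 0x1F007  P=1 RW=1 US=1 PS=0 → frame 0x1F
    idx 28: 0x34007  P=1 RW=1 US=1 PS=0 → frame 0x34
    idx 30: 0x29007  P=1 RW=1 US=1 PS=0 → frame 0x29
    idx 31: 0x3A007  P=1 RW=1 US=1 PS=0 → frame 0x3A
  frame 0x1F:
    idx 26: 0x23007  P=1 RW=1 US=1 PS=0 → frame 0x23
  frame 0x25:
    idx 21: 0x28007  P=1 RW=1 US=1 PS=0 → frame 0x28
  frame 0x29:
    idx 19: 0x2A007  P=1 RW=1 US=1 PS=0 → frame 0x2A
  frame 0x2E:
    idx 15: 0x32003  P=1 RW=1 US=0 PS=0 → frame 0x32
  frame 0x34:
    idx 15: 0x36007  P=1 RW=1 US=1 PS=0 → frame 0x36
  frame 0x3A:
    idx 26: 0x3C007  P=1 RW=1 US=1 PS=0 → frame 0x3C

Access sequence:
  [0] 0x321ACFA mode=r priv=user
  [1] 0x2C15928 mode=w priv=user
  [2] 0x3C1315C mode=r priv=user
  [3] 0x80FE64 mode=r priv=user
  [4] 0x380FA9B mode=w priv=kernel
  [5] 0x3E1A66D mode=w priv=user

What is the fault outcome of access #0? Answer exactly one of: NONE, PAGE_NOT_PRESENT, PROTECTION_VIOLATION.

Per-access translation:
#0 VA=0x321ACFA (r,user):
  [0] read 0x1C idx=25: raw=0x1F007 flags P=1 W=1 U=1 S=0
  [1] read 0x1F idx=26: raw=0x23007 flags P=1 W=1 U=1 S=0
  ⇒ phys 0x23CFA  [2 reads]
#1 VA=0x2C15928 (w,user):
  [0] read 0x1C idx=22: raw=0x25007 flags P=1 W=1 U=1 S=0
  [1] read 0x25 idx=21: raw=0x28007 flags P=1 W=1 U=1 S=0
  ⇒ phys 0x28928  [2 reads]
#2 VA=0x3C1315C (r,user):
  [0] read 0x1C idx=30: raw=0x29007 flags P=1 W=1 U=1 S=0
  [1] read 0x29 idx=19: raw=0x2A007 flags P=1 W=1 U=1 S=0
  ⇒ phys 0x2A15C  [2 reads]
#3 VA=0x80FE64 (r,user):
  [0] read 0x1C idx=4: raw=0x2E007 flags P=1 W=1 U=1 S=0
  [1] read 0x2E idx=15: raw=0x32003 flags P=1 W=1 U=0 S=0
  → PROTECTION_VIOLATION  (2 entries read)
#4 VA=0x380FA9B (w,kernel):
  [0] read 0x1C idx=28: raw=0x34007 flags P=1 W=1 U=1 S=0
  [1] read 0x34 idx=15: raw=0x36007 flags P=1 W=1 U=1 S=0
  ⇒ phys 0x36A9B  [2 reads]
#5 VA=0x3E1A66D (w,user):
  [0] read 0x1C idx=31: raw=0x3A007 flags P=1 W=1 U=1 S=0
  [1] read 0x3A idx=26: raw=0x3C007 flags P=1 W=1 U=1 S=0
  ⇒ phys 0x3C66D  [2 reads]

Access #0 fault: NONE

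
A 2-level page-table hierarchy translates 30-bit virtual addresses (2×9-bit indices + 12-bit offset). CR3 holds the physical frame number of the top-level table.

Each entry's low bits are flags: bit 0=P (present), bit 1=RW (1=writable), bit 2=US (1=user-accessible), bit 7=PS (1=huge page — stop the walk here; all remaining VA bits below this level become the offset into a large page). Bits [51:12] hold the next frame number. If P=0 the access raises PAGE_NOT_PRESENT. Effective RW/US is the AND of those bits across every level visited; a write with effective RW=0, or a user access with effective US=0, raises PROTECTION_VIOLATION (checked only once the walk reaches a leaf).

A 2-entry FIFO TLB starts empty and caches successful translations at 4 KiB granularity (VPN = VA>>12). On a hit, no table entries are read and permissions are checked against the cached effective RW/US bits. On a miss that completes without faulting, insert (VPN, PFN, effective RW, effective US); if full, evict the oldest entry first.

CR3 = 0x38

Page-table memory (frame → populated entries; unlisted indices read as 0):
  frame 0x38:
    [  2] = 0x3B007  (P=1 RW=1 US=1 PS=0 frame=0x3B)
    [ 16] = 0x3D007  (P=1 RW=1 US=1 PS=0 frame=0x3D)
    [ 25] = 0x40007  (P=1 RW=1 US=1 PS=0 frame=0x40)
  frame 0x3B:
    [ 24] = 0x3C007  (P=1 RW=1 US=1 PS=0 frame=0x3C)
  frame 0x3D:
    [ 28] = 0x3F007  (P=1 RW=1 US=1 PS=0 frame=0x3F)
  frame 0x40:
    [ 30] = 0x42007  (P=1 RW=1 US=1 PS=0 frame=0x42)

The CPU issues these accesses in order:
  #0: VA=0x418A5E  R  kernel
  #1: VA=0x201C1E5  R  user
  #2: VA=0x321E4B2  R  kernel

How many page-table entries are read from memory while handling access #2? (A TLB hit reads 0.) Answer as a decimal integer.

Per-access translation:
#0 VA=0x418A5E (r,kernel):
  L0 @0x38[2] → 0x3B007  P=1,RW=1,US=1,PS=0
  L1 @0x3B[24] → 0x3C007  P=1,RW=1,US=1,PS=0
  ⇒ phys 0x3CA5E  [2 reads]
#1 VA=0x201C1E5 (r,user):
  L0 @0x38[16] → 0x3D007  P=1,RW=1,US=1,PS=0
  L1 @0x3D[28] → 0x3F007  P=1,RW=1,US=1,PS=0
  ⇒ phys 0x3F1E5  [2 reads]
#2 VA=0x321E4B2 (r,kernel):
  L0 @0x38[25] → 0x40007  P=1,RW=1,US=1,PS=0
  L1 @0x40[30] → 0x42007  P=1,RW=1,US=1,PS=0
  ⇒ phys 0x424B2  [2 reads]

Entries read for #2: 2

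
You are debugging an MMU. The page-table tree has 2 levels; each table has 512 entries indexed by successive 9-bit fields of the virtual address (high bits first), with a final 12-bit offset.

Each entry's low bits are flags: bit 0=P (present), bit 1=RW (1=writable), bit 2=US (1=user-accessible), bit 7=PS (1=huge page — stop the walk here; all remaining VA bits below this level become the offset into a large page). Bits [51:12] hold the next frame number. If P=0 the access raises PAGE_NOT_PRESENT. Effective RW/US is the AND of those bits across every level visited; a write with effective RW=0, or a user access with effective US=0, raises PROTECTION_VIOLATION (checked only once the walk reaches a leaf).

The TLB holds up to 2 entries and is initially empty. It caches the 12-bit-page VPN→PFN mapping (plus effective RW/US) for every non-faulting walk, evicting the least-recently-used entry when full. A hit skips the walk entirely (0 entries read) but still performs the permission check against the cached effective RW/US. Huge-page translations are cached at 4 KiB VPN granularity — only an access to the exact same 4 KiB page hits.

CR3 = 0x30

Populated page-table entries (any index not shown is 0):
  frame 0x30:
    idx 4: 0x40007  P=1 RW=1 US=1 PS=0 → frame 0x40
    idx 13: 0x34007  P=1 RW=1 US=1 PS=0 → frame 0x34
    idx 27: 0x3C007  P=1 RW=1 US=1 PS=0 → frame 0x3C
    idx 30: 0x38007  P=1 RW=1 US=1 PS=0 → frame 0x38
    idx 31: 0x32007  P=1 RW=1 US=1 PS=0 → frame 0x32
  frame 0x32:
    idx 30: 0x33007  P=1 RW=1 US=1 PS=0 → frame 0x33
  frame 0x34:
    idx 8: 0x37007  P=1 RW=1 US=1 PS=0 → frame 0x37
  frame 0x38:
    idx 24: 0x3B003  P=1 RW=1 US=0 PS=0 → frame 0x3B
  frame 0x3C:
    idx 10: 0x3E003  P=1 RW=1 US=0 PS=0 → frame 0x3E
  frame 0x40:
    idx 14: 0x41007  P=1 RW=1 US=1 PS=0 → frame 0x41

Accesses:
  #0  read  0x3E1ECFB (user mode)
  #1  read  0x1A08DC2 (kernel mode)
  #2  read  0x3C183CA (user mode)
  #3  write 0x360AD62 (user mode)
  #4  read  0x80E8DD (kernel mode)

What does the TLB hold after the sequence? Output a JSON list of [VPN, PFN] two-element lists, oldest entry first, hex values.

Per-access translation:
#0 VA=0x3E1ECFB (r,user):
  [0] read 0x30 idx=31: raw=0x32007 flags P=1 W=1 U=1 S=0
  [1] read 0x32 idx=30: raw=0x33007 flags P=1 W=1 U=1 S=0
  ⇒ phys 0x33CFB  [2 reads]
#1 VA=0x1A08DC2 (r,kernel):
  [0] read 0x30 idx=13: raw=0x34007 flags P=1 W=1 U=1 S=0
  [1] read 0x34 idx=8: raw=0x37007 flags P=1 W=1 U=1 S=0
  ⇒ phys 0x37DC2  [2 reads]
#2 VA=0x3C183CA (r,user):
  [0] read 0x30 idx=30: raw=0x38007 flags P=1 W=1 U=1 S=0
  [1] read 0x38 idx=24: raw=0x3B003 flags P=1 W=1 U=0 S=0
  ⇒ fault: PROTECTION_VIOLATION  — 2 lookups
#3 VA=0x360AD62 (w,user):
  [0] read 0x30 idx=27: raw=0x3C007 flags P=1 W=1 U=1 S=0
  [1] read 0x3C idx=10: raw=0x3E003 flags P=1 W=1 U=0 S=0
  ⇒ fault: PROTECTION_VIOLATION  — 2 lookups
#4 VA=0x80E8DD (r,kernel):
  [0] read 0x30 idx=4: raw=0x40007 flags P=1 W=1 U=1 S=0
  [1] read 0x40 idx=14: raw=0x41007 flags P=1 W=1 U=1 S=0
  ⇒ phys 0x418DD  [2 reads]

TLB: [["0x1A08", "0x37"], ["0x80E", "0x41"]]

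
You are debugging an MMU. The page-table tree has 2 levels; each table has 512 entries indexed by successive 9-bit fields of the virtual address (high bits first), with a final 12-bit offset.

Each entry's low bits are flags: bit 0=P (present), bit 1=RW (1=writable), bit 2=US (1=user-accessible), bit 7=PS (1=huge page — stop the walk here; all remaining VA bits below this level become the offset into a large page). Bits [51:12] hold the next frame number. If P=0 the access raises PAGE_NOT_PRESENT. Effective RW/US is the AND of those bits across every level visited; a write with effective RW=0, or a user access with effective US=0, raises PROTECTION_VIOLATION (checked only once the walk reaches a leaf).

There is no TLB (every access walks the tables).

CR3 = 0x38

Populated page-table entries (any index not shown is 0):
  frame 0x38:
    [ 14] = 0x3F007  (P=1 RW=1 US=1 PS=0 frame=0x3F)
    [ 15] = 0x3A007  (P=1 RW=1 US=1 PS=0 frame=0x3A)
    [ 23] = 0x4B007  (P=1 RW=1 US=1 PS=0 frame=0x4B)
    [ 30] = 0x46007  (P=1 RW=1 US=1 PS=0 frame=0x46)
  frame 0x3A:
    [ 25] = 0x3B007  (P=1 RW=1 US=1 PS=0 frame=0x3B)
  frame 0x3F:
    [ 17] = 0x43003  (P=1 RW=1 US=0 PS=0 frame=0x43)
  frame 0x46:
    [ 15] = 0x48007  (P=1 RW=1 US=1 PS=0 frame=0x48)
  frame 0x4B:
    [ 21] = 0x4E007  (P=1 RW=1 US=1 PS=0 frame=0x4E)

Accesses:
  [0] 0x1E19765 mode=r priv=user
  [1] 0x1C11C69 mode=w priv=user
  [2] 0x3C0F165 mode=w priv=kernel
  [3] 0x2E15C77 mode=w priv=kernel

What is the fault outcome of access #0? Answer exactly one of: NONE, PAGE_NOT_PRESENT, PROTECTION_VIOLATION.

Per-access translation:
#0 VA=0x1E19765 (r,user):
  L0 @0x38[15] → 0x3A007  P=1,RW=1,US=1,PS=0
  L1 @0x3A[25] → 0x3B007  P=1,RW=1,US=1,PS=0
  ⇒ phys 0x3B765  [2 reads]
#1 VA=0x1C11C69 (w,user):
  L0 @0x38[14] → 0x3F007  P=1,RW=1,US=1,PS=0
  L1 @0x3F[17] → 0x43003  P=1,RW=1,US=0,PS=0
  ⇒ fault: PROTECTION_VIOLATION  — 2 lookups
#2 VA=0x3C0F165 (w,kernel):
  L0 @0x38[30] → 0x46007  P=1,RW=1,US=1,PS=0
  L1 @0x46[15] → 0x48007  P=1,RW=1,US=1,PS=0
  ⇒ phys 0x48165  [2 reads]
#3 VA=0x2E15C77 (w,kernel):
  L0 @0x38[23] → 0x4B007  P=1,RW=1,US=1,PS=0
  L1 @0x4B[21] → 0x4E007  P=1,RW=1,US=1,PS=0
  ⇒ phys 0x4EC77  [2 reads]

Access #0 fault: NONE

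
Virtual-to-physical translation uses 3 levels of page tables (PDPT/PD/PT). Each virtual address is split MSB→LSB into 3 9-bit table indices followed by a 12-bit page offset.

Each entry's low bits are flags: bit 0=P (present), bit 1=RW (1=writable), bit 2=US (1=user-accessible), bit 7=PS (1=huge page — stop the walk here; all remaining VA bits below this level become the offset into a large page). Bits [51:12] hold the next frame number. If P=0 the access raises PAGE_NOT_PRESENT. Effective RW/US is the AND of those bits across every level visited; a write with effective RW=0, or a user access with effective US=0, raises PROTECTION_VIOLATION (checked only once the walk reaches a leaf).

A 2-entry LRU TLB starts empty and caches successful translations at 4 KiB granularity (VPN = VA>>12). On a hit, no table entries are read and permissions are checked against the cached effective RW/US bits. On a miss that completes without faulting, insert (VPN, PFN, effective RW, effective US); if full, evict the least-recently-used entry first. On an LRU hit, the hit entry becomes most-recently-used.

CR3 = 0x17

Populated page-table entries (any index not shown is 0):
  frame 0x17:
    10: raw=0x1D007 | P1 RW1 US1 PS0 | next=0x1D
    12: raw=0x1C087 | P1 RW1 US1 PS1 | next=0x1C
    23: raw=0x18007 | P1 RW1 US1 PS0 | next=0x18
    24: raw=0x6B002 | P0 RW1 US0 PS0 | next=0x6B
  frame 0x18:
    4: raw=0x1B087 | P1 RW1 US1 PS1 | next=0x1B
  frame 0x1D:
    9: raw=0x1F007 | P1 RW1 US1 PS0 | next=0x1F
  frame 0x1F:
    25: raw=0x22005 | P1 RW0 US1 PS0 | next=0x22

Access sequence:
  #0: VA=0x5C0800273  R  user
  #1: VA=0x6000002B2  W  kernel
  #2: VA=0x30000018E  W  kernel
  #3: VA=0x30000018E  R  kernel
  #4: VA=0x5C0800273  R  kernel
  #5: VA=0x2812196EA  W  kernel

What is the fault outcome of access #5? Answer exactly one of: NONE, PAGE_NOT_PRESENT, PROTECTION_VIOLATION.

Trace:
#0 VA=0x5C0800273 (r,user):
  L0 @0x17[23] → 0x18007  P=1,RW=1,US=1,PS=0
  L1 @0x18[4] → 0x1B087  P=1,RW=1,US=1,PS=1
  ✓ 0x1B273 (huge @L1)  — 2 lookups
#1 VA=0x6000002B2 (w,kernel):
  L0 @0x17[24] → 0x6B002  P=0,RW=1,US=0,PS=0
  → PAGE_NOT_PRESENT  (1 entries read)
#2 VA=0x30000018E (w,kernel):
  L0 @0x17[12] → 0x1C087  P=1,RW=1,US=1,PS=1
  ✓ 0x1C18E (huge @L0)  — 1 lookups
#3 VA=0x30000018E (r,kernel):
  TLB hit vpn=0x300000 → PA=0x1C18E
#4 VA=0x5C0800273 (r,kernel):
  TLB hit vpn=0x5C0800 → PA=0x1B273
#5 VA=0x2812196EA (w,kernel):
  L0 @0x17[10] → 0x1D007  P=1,RW=1,US=1,PS=0
  L1 @0x1D[9] → 0x1F007  P=1,RW=1,US=1,PS=0
  L2 @0x1F[25] → 0x22005  P=1,RW=0,US=1,PS=0
  → PROTECTION_VIOLATION  (3 entries read)

Access #5 fault: PROTECTION_VIOLATION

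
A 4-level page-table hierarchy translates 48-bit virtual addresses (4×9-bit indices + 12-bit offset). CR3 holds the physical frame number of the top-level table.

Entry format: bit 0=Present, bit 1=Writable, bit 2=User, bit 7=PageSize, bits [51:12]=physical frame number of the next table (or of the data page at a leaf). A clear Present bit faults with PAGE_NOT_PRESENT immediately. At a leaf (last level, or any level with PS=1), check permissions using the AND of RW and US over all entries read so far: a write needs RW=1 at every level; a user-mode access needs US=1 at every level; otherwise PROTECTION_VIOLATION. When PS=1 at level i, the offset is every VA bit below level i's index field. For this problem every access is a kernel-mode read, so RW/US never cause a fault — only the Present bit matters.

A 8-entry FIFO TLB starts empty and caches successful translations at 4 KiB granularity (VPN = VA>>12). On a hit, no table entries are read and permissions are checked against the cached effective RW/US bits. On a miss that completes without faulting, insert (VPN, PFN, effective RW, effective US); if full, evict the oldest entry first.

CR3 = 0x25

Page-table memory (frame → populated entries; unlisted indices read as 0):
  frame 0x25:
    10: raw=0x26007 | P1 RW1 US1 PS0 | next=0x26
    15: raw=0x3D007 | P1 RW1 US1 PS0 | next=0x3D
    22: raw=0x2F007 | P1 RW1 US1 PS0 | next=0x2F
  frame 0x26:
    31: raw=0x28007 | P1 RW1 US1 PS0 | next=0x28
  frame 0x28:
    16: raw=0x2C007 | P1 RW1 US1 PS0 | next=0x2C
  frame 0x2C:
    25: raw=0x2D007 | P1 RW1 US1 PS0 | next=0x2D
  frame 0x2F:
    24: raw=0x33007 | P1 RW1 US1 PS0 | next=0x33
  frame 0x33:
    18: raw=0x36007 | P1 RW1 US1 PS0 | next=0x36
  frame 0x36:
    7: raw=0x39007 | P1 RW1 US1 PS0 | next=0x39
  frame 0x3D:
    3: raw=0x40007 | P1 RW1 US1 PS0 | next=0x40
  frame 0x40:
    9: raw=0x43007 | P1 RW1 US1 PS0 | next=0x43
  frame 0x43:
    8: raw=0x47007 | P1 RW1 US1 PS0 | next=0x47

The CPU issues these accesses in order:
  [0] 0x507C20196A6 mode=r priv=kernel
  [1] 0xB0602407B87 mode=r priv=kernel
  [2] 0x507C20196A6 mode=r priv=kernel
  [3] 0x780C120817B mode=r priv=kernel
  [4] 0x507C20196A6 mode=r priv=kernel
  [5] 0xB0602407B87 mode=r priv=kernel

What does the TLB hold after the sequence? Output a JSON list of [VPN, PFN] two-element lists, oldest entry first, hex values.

Walk each access:
#0 VA=0x507C20196A6 (r,kernel):
  lvl0: tbl 0x25, slot 10 ⇒ 0x26007 (P1/RW1/US1/PS0)
  lvl1: tbl 0x26, slot 31 ⇒ 0x28007 (P1/RW1/US1/PS0)
  lvl2: tbl 0x28, slot 16 ⇒ 0x2C007 (P1/RW1/US1/PS0)
  lvl3: tbl 0x2C, slot 25 ⇒ 0x2D007 (P1/RW1/US1/PS0)
  → PA=0x2D6A6  (4 entries read)
#1 VA=0xB0602407B87 (r,kernel):
  lvl0: tbl 0x25, slot 22 ⇒ 0x2F007 (P1/RW1/US1/PS0)
  lvl1: tbl 0x2F, slot 24 ⇒ 0x33007 (P1/RW1/US1/PS0)
  lvl2: tbl 0x33, slot 18 ⇒ 0x36007 (P1/RW1/US1/PS0)
  lvl3: tbl 0x36, slot 7 ⇒ 0x39007 (P1/RW1/US1/PS0)
  → PA=0x39B87  (4 entries read)
#2 VA=0x507C20196A6 (r,kernel):
  TLB hit vpn=0x507C2019 → PA=0x2D6A6
#3 VA=0x780C120817B (r,kernel):
  lvl0: tbl 0x25, slot 15 ⇒ 0x3D007 (P1/RW1/US1/PS0)
  lvl1: tbl 0x3D, slot 3 ⇒ 0x40007 (P1/RW1/US1/PS0)
  lvl2: tbl 0x40, slot 9 ⇒ 0x43007 (P1/RW1/US1/PS0)
  lvl3: tbl 0x43, slot 8 ⇒ 0x47007 (P1/RW1/US1/PS0)
  → PA=0x4717B  (4 entries read)
#4 VA=0x507C20196A6 (r,kernel):
  TLB hit vpn=0x507C2019 → PA=0x2D6A6
#5 VA=0xB0602407B87 (r,kernel):
  TLB hit vpn=0xB0602407 → PA=0x39B87

TLB: [["0x507C2019", "0x2D"], ["0xB0602407", "0x39"], ["0x780C1208", "0x47"]]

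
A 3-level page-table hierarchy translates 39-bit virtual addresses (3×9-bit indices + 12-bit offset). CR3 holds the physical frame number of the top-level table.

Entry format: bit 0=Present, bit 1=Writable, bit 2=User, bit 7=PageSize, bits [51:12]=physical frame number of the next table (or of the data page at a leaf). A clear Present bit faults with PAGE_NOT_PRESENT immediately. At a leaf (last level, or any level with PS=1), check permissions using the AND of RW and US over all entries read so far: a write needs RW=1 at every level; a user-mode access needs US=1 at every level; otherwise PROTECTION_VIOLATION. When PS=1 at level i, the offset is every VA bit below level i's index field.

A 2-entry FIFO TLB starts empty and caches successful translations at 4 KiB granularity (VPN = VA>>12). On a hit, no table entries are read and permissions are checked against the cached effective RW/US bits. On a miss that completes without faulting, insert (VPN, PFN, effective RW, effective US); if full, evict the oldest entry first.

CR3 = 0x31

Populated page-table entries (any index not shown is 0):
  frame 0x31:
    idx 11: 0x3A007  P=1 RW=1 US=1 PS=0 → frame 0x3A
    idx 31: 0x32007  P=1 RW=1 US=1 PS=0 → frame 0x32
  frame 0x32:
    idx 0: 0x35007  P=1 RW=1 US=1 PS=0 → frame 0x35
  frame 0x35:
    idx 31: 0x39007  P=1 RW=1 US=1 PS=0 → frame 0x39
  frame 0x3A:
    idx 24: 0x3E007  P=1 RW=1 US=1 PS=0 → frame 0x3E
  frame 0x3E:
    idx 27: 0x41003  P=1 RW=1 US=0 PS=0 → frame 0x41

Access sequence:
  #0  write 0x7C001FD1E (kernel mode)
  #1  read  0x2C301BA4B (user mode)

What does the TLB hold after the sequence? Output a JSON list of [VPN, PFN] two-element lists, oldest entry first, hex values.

Per-access translation:
#0 VA=0x7C001FD1E (w,kernel):
  L0 @0x31[31] → 0x32007  P=1,RW=1,US=1,PS=0
  L1 @0x32[0] → 0x35007  P=1,RW=1,US=1,PS=0
  L2 @0x35[31] → 0x39007  P=1,RW=1,US=1,PS=0
  → PA=0x39D1E  (3 entries read)
#1 VA=0x2C301BA4B (r,user):
  L0 @0x31[11] → 0x3A007  P=1,RW=1,US=1,PS=0
  L1 @0x3A[24] → 0x3E007  P=1,RW=1,US=1,PS=0
  L2 @0x3E[27] → 0x41003  P=1,RW=1,US=0,PS=0
  → PROTECTION_VIOLATION  (3 entries read)

TLB: [["0x7C001F", "0x39"]]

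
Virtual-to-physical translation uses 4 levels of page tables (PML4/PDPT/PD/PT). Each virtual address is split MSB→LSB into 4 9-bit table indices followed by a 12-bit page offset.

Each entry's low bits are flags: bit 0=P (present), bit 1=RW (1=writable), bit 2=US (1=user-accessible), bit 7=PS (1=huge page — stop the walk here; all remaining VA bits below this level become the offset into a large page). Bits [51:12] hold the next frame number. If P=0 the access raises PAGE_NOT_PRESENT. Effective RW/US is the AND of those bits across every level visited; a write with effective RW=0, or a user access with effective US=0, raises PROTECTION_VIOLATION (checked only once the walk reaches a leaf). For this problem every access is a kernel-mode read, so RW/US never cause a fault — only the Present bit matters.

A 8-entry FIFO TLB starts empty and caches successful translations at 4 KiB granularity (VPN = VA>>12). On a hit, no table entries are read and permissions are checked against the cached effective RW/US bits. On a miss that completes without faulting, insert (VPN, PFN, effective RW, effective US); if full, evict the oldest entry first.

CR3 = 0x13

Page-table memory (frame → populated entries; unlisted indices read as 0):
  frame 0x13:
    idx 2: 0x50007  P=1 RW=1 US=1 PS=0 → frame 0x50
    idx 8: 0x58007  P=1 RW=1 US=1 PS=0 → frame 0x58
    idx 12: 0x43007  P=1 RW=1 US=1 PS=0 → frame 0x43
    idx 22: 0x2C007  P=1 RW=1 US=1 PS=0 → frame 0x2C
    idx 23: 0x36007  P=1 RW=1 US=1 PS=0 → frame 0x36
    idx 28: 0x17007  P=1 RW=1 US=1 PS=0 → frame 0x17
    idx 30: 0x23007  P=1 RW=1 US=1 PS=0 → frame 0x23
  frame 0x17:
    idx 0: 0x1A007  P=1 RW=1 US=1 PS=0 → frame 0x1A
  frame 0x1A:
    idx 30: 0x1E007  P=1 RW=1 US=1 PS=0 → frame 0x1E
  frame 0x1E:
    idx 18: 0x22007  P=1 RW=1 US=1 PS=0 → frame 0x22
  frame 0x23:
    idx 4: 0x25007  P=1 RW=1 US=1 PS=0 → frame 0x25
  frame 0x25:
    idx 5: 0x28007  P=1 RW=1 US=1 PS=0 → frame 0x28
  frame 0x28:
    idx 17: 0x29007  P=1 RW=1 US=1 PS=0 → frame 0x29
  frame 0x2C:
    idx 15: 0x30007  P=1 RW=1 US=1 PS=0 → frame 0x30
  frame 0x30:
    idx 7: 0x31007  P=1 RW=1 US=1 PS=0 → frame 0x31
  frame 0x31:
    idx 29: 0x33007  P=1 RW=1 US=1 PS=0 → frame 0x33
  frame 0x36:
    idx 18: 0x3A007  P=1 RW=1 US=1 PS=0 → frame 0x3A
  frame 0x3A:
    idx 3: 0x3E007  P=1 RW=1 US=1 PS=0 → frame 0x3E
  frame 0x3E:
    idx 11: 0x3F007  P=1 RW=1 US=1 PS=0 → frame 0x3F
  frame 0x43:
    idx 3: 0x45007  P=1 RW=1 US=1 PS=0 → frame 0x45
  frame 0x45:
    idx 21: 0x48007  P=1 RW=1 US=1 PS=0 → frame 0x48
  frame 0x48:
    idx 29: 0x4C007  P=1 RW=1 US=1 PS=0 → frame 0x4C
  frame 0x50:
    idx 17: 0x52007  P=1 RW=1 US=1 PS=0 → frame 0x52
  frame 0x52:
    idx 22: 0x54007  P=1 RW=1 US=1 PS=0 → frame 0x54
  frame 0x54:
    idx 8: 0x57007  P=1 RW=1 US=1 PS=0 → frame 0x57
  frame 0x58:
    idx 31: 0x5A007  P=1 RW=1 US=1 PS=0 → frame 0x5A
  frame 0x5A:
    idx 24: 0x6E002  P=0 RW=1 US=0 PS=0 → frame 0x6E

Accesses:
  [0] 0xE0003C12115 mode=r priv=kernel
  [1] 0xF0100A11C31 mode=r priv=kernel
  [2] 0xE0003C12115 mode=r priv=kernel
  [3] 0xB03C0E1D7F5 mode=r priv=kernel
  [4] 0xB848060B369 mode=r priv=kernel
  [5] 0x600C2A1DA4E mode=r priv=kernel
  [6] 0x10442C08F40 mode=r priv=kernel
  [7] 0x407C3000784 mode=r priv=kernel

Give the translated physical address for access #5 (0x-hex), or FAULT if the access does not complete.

Trace:
#0 VA=0xE0003C12115 (r,kernel):
  L0: frame=0x13 idx=28 entry=0x17007 [P=1 RW=1 US=1 PS=0]
  L1: frame=0x17 idx=0 entry=0x1A007 [P=1 RW=1 US=1 PS=0]
  L2: frame=0x1A idx=30 entry=0x1E007 [P=1 RW=1 US=1 PS=0]
  L3: frame=0x1E idx=18 entry=0x22007 [P=1 RW=1 US=1 PS=0]
  ⇒ phys 0x22115  [4 reads]
#1 VA=0xF0100A11C31 (r,kernel):
  L0: frame=0x13 idx=30 entry=0x23007 [P=1 RW=1 US=1 PS=0]
  L1: frame=0x23 idx=4 entry=0x25007 [P=1 RW=1 US=1 PS=0]
  L2: frame=0x25 idx=5 entry=0x28007 [P=1 RW=1 US=1 PS=0]
  L3: frame=0x28 idx=17 entry=0x29007 [P=1 RW=1 US=1 PS=0]
  ⇒ phys 0x29C31  [4 reads]
#2 VA=0xE0003C12115 (r,kernel):
  TLB hit vpn=0xE0003C12 → PA=0x22115
#3 VA=0xB03C0E1D7F5 (r,kernel):
  L0: frame=0x13 idx=22 entry=0x2C007 [P=1 RW=1 US=1 PS=0]
  L1: frame=0x2C idx=15 entry=0x30007 [P=1 RW=1 US=1 PS=0]
  L2: frame=0x30 idx=7 entry=0x31007 [P=1 RW=1 US=1 PS=0]
  L3: frame=0x31 idx=29 entry=0x33007 [P=1 RW=1 US=1 PS=0]
  ⇒ phys 0x337F5  [4 reads]
#4 VA=0xB848060B369 (r,kernel):
  L0: frame=0x13 idx=23 entry=0x36007 [P=1 RW=1 US=1 PS=0]
  L1: frame=0x36 idx=18 entry=0x3A007 [P=1 RW=1 US=1 PS=0]
  L2: frame=0x3A idx=3 entry=0x3E007 [P=1 RW=1 US=1 PS=0]
  L3: frame=0x3E idx=11 entry=0x3F007 [P=1 RW=1 US=1 PS=0]
  ⇒ phys 0x3F369  [4 reads]
#5 VA=0x600C2A1DA4E (r,kernel):
  L0: frame=0x13 idx=12 entry=0x43007 [P=1 RW=1 US=1 PS=0]
  L1: frame=0x43 idx=3 entry=0x45007 [P=1 RW=1 US=1 PS=0]
  L2: frame=0x45 idx=21 entry=0x48007 [P=1 RW=1 US=1 PS=0]
  L3: frame=0x48 idx=29 entry=0x4C007 [P=1 RW=1 US=1 PS=0]
  ⇒ phys 0x4CA4E  [4 reads]
#6 VA=0x10442C08F40 (r,kernel):
  L0: frame=0x13 idx=2 entry=0x50007 [P=1 RW=1 US=1 PS=0]
  L1: frame=0x50 idx=17 entry=0x52007 [P=1 RW=1 US=1 PS=0]
  L2: frame=0x52 idx=22 entry=0x54007 [P=1 RW=1 US=1 PS=0]
  L3: frame=0x54 idx=8 entry=0x57007 [P=1 RW=1 US=1 PS=0]
  ⇒ phys 0x57F40  [4 reads]
#7 VA=0x407C3000784 (r,kernel):
  L0: frame=0x13 idx=8 entry=0x58007 [P=1 RW=1 US=1 PS=0]
  L1: frame=0x58 idx=31 entry=0x5A007 [P=1 RW=1 US=1 PS=0]
  L2: frame=0x5A idx=24 entry=0x6E002 [P=0 RW=1 US=0 PS=0]
  ⇒ fault: PAGE_NOT_PRESENT  — 3 lookups

Access #5 PA: 0x4CA4E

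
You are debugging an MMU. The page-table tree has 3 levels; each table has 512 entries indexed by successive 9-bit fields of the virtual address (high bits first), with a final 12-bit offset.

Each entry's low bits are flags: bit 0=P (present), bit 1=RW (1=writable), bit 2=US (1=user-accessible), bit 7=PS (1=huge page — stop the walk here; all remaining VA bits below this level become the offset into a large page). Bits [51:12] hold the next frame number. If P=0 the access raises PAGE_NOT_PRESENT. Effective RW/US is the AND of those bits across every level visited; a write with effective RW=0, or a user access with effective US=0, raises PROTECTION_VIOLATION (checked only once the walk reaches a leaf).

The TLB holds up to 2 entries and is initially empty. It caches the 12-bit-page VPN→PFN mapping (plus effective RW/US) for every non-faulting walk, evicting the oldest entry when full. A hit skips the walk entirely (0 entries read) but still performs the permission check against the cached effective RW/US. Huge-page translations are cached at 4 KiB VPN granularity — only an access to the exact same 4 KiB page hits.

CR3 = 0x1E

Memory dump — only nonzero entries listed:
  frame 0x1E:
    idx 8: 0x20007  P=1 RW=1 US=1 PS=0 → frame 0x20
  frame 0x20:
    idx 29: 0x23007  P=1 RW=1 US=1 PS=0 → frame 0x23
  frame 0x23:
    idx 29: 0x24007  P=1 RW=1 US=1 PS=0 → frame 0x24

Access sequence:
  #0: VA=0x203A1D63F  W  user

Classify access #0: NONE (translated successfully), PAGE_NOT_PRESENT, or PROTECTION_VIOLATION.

Per-access translation:
#0 VA=0x203A1D63F (w,user):
  lvl0: tbl 0x1E, slot 8 ⇒ 0x20007 (P1/RW1/US1/PS0)
  lvl1: tbl 0x20, slot 29 ⇒ 0x23007 (P1/RW1/US1/PS0)
  lvl2: tbl 0x23, slot 29 ⇒ 0x24007 (P1/RW1/US1/PS0)
  → PA=0x2463F  (3 entries read)

Access #0 fault: NONE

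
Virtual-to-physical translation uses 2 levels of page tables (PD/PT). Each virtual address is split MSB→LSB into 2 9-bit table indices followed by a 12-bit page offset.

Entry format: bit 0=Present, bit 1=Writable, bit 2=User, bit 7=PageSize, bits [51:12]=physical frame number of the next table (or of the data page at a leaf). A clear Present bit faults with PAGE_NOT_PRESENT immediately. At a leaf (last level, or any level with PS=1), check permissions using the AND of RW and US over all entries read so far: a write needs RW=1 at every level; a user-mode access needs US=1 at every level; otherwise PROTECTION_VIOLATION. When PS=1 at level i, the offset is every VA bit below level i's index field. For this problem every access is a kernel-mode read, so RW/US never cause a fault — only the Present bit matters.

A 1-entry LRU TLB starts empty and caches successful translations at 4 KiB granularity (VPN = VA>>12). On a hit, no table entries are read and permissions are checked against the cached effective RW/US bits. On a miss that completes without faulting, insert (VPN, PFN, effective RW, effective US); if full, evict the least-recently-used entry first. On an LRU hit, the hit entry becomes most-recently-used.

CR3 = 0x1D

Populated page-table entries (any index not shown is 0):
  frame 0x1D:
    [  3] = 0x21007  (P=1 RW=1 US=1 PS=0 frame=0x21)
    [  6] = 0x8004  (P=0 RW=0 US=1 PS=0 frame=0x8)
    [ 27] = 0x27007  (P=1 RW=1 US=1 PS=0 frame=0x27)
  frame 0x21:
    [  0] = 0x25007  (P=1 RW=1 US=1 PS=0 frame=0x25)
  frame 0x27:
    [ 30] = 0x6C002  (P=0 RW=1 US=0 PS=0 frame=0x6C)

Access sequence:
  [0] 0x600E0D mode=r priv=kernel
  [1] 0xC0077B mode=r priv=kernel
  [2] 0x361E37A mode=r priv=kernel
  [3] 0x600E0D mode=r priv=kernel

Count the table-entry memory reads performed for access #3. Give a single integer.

Per-access translation:
#0 VA=0x600E0D (r,kernel):
  [0] read 0x1D idx=3: raw=0x21007 flags P=1 W=1 U=1 S=0
  [1] read 0x21 idx=0: raw=0x25007 flags P=1 W=1 U=1 S=0
  ✓ 0x25E0D  — 2 lookups
#1 VA=0xC0077B (r,kernel):
  [0] read 0x1D idx=6: raw=0x8004 flags P=0 W=0 U=1 S=0
  ✗ PAGE_NOT_PRESENT  [1 reads]
#2 VA=0x361E37A (r,kernel):
  [0] read 0x1D idx=27: raw=0x27007 flags P=1 W=1 U=1 S=0
  [1] read 0x27 idx=30: raw=0x6C002 flags P=0 W=1 U=0 S=0
  ✗ PAGE_NOT_PRESENT  [2 reads]
#3 VA=0x600E0D (r,kernel):
  TLB hit vpn=0x600 → PA=0x25E0D

Entries read for #3: 0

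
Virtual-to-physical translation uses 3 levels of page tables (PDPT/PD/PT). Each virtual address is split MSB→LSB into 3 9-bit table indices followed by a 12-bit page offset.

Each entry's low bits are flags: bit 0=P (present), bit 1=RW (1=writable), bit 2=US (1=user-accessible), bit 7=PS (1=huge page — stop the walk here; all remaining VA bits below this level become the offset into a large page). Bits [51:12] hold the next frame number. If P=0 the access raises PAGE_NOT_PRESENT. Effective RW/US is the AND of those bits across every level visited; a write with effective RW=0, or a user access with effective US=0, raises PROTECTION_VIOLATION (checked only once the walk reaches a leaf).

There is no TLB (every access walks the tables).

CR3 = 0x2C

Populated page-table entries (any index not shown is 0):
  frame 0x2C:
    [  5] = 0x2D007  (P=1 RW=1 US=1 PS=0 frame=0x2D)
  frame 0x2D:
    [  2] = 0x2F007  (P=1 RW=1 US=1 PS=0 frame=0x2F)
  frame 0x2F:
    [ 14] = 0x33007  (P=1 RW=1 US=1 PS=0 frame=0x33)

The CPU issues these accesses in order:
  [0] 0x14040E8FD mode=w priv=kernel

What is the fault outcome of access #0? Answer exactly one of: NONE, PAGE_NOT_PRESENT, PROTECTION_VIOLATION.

Per-access translation:
#0 VA=0x14040E8FD (w,kernel):
  L0: frame=0x2C idx=5 entry=0x2D007 [P=1 RW=1 US=1 PS=0]
  L1: frame=0x2D idx=2 entry=0x2F007 [P=1 RW=1 US=1 PS=0]
  L2: frame=0x2F idx=14 entry=0x33007 [P=1 RW=1 US=1 PS=0]
  ✓ 0x338FD  — 3 lookups

Access #0 fault: NONE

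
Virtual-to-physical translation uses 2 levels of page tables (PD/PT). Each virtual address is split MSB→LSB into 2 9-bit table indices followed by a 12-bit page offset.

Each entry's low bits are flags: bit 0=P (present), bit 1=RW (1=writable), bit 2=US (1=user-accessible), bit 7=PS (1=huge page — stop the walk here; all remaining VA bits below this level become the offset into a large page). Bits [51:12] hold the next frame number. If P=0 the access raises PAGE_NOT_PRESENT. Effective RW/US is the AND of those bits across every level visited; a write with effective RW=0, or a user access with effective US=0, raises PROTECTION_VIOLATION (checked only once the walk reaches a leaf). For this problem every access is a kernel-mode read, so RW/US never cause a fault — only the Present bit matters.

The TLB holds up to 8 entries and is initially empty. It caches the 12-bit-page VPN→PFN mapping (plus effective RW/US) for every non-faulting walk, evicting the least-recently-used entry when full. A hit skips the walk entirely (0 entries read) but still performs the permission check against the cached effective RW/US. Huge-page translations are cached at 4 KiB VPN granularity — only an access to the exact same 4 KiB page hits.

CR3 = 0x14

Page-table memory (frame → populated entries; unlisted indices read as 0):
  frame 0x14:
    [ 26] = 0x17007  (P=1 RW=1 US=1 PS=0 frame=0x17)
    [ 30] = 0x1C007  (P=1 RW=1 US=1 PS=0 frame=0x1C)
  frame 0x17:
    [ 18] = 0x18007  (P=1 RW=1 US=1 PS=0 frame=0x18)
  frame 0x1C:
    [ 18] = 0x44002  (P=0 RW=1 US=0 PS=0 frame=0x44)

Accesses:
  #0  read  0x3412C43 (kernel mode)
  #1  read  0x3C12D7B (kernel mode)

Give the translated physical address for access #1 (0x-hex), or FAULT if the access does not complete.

Walk each access:
#0 VA=0x3412C43 (r,kernel):
  L0 @0x14[26] → 0x17007  P=1,RW=1,US=1,PS=0
  L1 @0x17[18] → 0x18007  P=1,RW=1,US=1,PS=0
  → PA=0x18C43  (2 entries read)
#1 VA=0x3C12D7B (r,kernel):
  L0 @0x14[30] → 0x1C007  P=1,RW=1,US=1,PS=0
  L1 @0x1C[18] → 0x44002  P=0,RW=1,US=0,PS=0
  → PAGE_NOT_PRESENT  (2 entries read)

Access #1 PA: FAULT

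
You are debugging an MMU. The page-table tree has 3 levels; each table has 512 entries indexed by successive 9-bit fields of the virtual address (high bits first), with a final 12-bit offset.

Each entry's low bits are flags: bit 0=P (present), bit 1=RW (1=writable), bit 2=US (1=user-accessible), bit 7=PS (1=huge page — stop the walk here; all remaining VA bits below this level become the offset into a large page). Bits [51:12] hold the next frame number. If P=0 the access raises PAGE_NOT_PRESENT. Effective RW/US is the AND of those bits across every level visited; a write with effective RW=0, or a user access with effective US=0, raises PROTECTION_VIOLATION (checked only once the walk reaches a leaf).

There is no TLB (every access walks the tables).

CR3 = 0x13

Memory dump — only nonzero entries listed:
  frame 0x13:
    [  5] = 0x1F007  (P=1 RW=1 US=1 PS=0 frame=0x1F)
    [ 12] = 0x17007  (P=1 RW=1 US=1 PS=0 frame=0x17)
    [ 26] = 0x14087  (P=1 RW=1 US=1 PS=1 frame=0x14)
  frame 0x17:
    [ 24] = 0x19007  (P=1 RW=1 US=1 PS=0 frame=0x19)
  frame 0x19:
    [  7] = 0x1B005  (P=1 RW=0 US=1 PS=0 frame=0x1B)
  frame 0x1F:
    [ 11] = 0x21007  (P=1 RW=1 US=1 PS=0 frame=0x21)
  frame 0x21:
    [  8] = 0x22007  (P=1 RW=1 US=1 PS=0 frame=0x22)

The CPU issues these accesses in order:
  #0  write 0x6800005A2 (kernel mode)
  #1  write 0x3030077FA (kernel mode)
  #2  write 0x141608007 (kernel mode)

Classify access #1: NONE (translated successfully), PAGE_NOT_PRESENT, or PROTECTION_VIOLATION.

Trace:
#0 VA=0x6800005A2 (w,kernel):
  L0: frame=0x13 idx=26 entry=0x14087 [P=1 RW=1 US=1 PS=1]
  ✓ 0x145A2 (huge @L0)  — 1 lookups
#1 VA=0x3030077FA (w,kernel):
  L0: frame=0x13 idx=12 entry=0x17007 [P=1 RW=1 US=1 PS=0]
  L1: frame=0x17 idx=24 entry=0x19007 [P=1 RW=1 US=1 PS=0]
  L2: frame=0x19 idx=7 entry=0x1B005 [P=1 RW=0 US=1 PS=0]
  ✗ PROTECTION_VIOLATION  [3 reads]
#2 VA=0x141608007 (w,kernel):
  L0: frame=0x13 idx=5 entry=0x1F007 [P=1 RW=1 US=1 PS=0]
  L1: frame=0x1F idx=11 entry=0x21007 [P=1 RW=1 US=1 PS=0]
  L2: frame=0x21 idx=8 entry=0x22007 [P=1 RW=1 US=1 PS=0]
  ✓ 0x22007  — 3 lookups

Access #1 fault: PROTECTION_VIOLATION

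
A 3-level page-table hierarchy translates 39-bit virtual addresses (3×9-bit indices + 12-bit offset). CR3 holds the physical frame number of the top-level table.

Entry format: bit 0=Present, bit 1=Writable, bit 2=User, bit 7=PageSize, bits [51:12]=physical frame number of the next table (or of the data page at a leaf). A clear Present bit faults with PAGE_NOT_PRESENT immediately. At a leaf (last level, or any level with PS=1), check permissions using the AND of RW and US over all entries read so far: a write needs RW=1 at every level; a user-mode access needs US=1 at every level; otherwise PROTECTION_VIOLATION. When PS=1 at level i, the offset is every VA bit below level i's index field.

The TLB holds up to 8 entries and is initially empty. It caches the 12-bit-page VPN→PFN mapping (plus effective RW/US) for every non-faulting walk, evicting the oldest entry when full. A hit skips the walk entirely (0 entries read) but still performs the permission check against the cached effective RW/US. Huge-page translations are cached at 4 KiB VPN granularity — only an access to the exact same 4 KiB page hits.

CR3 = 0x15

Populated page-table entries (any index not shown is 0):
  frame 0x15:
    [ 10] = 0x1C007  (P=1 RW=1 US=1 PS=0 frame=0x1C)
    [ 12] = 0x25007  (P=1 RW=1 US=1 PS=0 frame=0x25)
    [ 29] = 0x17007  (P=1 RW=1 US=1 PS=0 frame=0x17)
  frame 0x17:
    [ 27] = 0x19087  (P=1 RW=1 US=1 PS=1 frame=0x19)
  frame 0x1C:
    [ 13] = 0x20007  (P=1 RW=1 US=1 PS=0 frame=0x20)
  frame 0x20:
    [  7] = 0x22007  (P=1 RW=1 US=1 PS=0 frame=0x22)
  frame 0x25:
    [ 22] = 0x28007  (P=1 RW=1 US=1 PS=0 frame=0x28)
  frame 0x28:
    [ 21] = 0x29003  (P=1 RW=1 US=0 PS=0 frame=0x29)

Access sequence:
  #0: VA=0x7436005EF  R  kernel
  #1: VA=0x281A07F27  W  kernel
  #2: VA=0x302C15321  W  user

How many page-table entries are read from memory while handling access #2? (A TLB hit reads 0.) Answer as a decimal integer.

Trace:
#0 VA=0x7436005EF (r,kernel):
  L0: frame=0x15 idx=29 entry=0x17007 [P=1 RW=1 US=1 PS=0]
  L1: frame=0x17 idx=27 entry=0x19087 [P=1 RW=1 US=1 PS=1]
  ⇒ phys 0x195EF (huge @L1)  [2 reads]
#1 VA=0x281A07F27 (w,kernel):
  L0: frame=0x15 idx=10 entry=0x1C007 [P=1 RW=1 US=1 PS=0]
  L1: frame=0x1C idx=13 entry=0x20007 [P=1 RW=1 US=1 PS=0]
  L2: frame=0x20 idx=7 entry=0x22007 [P=1 RW=1 US=1 PS=0]
  ⇒ phys 0x22F27  [3 reads]
#2 VA=0x302C15321 (w,user):
  L0: frame=0x15 idx=12 entry=0x25007 [P=1 RW=1 US=1 PS=0]
  L1: frame=0x25 idx=22 entry=0x28007 [P=1 RW=1 US=1 PS=0]
  L2: frame=0x28 idx=21 entry=0x29003 [P=1 RW=1 US=0 PS=0]
  ⇒ fault: PROTECTION_VIOLATION  — 3 lookups

Entries read for #2: 3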